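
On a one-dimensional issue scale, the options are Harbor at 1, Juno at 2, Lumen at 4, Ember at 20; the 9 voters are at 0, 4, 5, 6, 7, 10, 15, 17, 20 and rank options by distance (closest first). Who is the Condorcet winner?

Lumen

With single-peaked preferences on a line, the Condorcet winner is the candidate closest to the median voter.
The median voter (position 7) is closest to Lumen at 4.
Check: Lumen vs Juno — voters closer to Lumen: 8 of 9.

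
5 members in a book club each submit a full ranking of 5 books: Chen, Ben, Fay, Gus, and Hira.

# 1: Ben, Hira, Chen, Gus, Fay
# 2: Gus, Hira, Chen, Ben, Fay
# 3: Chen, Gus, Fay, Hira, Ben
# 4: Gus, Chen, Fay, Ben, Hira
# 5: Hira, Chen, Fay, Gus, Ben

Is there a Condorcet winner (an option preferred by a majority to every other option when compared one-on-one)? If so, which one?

None — there is no Condorcet winner

Head-to-head results (5 voters total):
Chen vs Ben: Chen wins 4–1.
Chen vs Fay: Chen wins 5–0.
Chen vs Gus: Chen wins 3–2.
Chen vs Hira: Hira wins 3–2.
Ben vs Fay: Fay wins 3–2.
Ben vs Gus: Gus wins 4–1.
Ben vs Hira: Hira wins 3–2.
Fay vs Gus: Gus wins 4–1.
Fay vs Hira: Hira wins 3–2.
Gus vs Hira: Gus wins 3–2.
No candidate beats all others: Chen beats Gus beats Hira beats Chen, a majority cycle.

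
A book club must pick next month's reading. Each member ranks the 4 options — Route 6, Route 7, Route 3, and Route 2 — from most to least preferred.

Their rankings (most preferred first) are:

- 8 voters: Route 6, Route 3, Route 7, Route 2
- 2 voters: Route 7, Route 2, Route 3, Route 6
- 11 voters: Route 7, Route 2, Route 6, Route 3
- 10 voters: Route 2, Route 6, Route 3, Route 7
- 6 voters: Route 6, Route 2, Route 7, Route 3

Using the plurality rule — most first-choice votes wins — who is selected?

First-place vote totals:
  Route 6: 14
  Route 7: 13
  Route 3: 0
  Route 2: 10
Route 6 has the most first-place votes.

Route 6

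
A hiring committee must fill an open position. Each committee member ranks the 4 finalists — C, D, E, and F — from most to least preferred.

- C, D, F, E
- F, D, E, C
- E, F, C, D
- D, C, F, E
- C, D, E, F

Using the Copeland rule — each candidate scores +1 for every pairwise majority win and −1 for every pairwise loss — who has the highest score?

C

Pairwise results:
  C vs D: C wins 3–2.
  C vs E: C wins 3–2.
  C vs F: C wins 3–2.
  D vs E: D wins 4–1.
  D vs F: D wins 3–2.
  E vs F: F wins 3–2.
Copeland scores (wins − losses):
  C: 3 − 0 = 3
  D: 2 − 1 = 1
  E: 0 − 3 = -3
  F: 1 − 2 = -1
C has the best Copeland score.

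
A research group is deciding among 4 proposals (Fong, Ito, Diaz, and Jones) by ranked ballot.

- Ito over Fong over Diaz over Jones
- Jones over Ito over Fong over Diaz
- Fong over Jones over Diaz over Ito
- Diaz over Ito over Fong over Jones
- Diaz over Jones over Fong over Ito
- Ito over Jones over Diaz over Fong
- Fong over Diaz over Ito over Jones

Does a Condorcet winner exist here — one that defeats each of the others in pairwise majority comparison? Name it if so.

There is no Condorcet winner

Head-to-head results (7 voters total):
Fong vs Ito: Ito wins 4–3.
Fong vs Diaz: Fong wins 4–3.
Fong vs Jones: Fong wins 4–3.
Ito vs Diaz: Diaz wins 4–3.
Ito vs Jones: Ito wins 4–3.
Diaz vs Jones: Diaz wins 4–3.
No candidate beats all others: Fong beats Diaz beats Ito beats Fong, a majority cycle.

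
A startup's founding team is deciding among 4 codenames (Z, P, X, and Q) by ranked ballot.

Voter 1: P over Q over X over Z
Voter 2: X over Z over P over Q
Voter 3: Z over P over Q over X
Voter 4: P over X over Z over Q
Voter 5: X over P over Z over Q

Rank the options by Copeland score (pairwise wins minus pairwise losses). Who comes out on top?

P

Pairwise results:
  Z vs P: P wins 3–2.
  Z vs X: X wins 4–1.
  Z vs Q: Z wins 4–1.
  P vs X: P wins 3–2.
  P vs Q: P wins 5–0.
  X vs Q: X wins 3–2.
Copeland scores (wins − losses):
  Z: 1 − 2 = -1
  P: 3 − 0 = 3
  X: 2 − 1 = 1
  Q: 0 − 3 = -3
P has the best Copeland score.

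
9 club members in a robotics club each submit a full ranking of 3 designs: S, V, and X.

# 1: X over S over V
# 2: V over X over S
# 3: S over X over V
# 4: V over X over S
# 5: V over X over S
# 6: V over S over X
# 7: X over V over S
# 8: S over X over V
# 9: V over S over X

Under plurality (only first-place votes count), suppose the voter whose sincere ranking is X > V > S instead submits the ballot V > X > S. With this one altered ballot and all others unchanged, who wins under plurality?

V

First-place totals with the altered ballot: S 2, V 6, X 1.
The winner is unchanged: still V.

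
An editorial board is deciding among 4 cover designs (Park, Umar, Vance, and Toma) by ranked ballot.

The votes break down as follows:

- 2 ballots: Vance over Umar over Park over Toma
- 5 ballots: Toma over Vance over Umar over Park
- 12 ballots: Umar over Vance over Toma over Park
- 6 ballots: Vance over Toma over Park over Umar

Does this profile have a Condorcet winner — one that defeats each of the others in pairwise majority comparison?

Yes

Head-to-head results (25 voters total):
Park vs Umar: Umar wins 19–6.
Park vs Vance: Vance wins 25–0.
Park vs Toma: Toma wins 23–2.
Umar vs Vance: Vance wins 13–12.
Umar vs Toma: Umar wins 14–11.
Vance vs Toma: Vance wins 20–5.
Vance beats each rival — Park (25–0), Umar (13–12), Toma (20–5) — so Vance is the Condorcet winner.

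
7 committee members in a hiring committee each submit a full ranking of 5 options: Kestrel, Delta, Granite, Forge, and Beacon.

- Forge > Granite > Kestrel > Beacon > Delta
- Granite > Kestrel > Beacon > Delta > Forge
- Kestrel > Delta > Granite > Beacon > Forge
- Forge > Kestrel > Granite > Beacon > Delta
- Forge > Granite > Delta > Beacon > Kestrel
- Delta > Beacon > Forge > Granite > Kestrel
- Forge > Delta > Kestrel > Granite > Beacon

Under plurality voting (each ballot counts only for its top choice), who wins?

Forge

First-place vote totals:
  Kestrel: 1
  Delta: 1
  Granite: 1
  Forge: 4
  Beacon: 0
Forge has the most first-place votes.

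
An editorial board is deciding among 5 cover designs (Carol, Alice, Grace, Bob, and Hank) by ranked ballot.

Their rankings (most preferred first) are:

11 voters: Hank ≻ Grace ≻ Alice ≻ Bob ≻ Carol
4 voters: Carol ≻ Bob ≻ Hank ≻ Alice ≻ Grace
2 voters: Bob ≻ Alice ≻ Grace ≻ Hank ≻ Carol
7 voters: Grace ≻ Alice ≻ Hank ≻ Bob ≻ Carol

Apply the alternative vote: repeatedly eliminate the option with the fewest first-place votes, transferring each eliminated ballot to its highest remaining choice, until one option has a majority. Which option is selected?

Hank

Round 1: Hank 11, Grace 7, Carol 4, Bob 2, Alice 0. Alice has the fewest and is eliminated.
Round 2: Hank 11, Grace 7, Carol 4, Bob 2. Bob has the fewest and is eliminated.
Round 3: Hank 11, Grace 9, Carol 4. Carol has the fewest and is eliminated.
Round 4: Hank 15, Grace 9. Hank has a majority.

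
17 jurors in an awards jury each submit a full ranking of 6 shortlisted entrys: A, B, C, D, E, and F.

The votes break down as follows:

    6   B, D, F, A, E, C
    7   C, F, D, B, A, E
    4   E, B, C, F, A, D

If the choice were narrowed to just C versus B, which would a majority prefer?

Ballots ranking C above B: 7.
Ballots ranking B above C: 6+4 = 10.
B wins the head-to-head, 10–7.

B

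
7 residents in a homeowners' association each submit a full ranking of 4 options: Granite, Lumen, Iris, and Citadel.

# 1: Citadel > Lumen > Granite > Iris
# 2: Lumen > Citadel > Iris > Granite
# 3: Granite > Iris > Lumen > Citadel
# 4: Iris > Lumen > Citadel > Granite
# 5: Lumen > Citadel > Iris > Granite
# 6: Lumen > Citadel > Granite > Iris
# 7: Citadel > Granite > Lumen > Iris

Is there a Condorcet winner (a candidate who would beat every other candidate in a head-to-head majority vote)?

Yes

Head-to-head results (7 voters total):
Granite vs Lumen: Lumen wins 5–2.
Granite vs Iris: Granite wins 4–3.
Granite vs Citadel: Citadel wins 6–1.
Lumen vs Iris: Lumen wins 5–2.
Lumen vs Citadel: Lumen wins 5–2.
Iris vs Citadel: Citadel wins 5–2.
Lumen beats each rival — Granite (5–2), Iris (5–2), Citadel (5–2) — so Lumen is the Condorcet winner.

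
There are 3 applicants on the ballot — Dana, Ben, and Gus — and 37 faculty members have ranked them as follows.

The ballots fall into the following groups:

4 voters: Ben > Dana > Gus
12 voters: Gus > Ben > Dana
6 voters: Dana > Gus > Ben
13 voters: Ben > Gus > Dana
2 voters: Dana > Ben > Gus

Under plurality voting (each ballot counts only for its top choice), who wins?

First-place vote totals:
  Dana: 8
  Ben: 17
  Gus: 12
Ben has the most first-place votes.

Ben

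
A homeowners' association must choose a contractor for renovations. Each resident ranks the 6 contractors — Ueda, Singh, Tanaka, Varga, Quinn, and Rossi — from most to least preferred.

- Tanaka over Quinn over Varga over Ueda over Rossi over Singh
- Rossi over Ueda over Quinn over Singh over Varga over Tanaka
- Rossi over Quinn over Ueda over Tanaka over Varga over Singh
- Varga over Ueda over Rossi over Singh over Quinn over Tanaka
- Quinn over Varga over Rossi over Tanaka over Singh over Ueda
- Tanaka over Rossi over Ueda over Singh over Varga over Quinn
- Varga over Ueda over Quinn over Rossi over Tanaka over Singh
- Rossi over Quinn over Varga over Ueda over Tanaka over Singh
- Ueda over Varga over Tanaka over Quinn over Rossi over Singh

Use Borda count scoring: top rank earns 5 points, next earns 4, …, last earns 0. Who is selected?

Borda scores:
  Ueda: 2 + 4 + 3 + 4 + 0 + 3 + 4 + 2 + 5 = 27
  Singh: 0 + 2 + 0 + 2 + 1 + 2 + 0 + 0 + 0 = 7
  Tanaka: 5 + 0 + 2 + 0 + 2 + 5 + 1 + 1 + 3 = 19
  Varga: 3 + 1 + 1 + 5 + 4 + 1 + 5 + 3 + 4 = 27
  Quinn: 4 + 3 + 4 + 1 + 5 + 0 + 3 + 4 + 2 = 26
  Rossi: 1 + 5 + 5 + 3 + 3 + 4 + 2 + 5 + 1 = 29
Rossi has the highest total.

Rossi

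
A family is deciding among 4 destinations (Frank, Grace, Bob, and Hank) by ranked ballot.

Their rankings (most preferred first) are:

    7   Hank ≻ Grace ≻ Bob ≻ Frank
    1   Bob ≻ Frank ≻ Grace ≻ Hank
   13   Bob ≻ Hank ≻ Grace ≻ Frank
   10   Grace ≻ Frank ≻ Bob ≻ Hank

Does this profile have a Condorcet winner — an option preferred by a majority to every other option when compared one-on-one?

No

Head-to-head results (31 voters total):
Frank vs Grace: Grace wins 30–1.
Frank vs Bob: Bob wins 21–10.
Frank vs Hank: Hank wins 20–11.
Grace vs Bob: Grace wins 17–14.
Grace vs Hank: Hank wins 20–11.
Bob vs Hank: Bob wins 24–7.
No candidate beats all others: Grace beats Bob beats Hank beats Grace, a majority cycle.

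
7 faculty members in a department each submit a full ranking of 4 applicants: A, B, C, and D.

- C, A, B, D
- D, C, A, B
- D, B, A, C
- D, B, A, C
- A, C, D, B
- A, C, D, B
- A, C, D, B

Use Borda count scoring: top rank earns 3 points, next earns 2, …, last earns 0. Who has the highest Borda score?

Borda scores:
  A: 2 + 1 + 1 + 1 + 3 + 3 + 3 = 14
  B: 1 + 0 + 2 + 2 + 0 + 0 + 0 = 5
  C: 3 + 2 + 0 + 0 + 2 + 2 + 2 = 11
  D: 0 + 3 + 3 + 3 + 1 + 1 + 1 = 12
A has the highest total.

A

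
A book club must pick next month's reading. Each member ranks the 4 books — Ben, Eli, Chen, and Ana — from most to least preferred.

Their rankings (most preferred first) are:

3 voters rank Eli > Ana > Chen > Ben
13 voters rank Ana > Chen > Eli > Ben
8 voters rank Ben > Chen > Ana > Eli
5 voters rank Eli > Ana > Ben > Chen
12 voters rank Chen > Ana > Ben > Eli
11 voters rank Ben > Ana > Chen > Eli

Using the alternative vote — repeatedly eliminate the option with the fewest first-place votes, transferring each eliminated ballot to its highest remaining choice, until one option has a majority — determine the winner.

Round 1: Ben 19, Ana 13, Chen 12, Eli 8. Eli has the fewest and is eliminated.
Round 2: Ana 21, Ben 19, Chen 12. Chen has the fewest and is eliminated.
Round 3: Ana 33, Ben 19. Ana has a majority.

Ana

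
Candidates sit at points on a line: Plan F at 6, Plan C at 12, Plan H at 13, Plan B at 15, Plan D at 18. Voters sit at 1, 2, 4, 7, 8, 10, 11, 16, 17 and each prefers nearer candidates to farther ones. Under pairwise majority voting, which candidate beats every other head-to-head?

Plan F

With single-peaked preferences on a line, the Condorcet winner is the candidate closest to the median voter.
The median voter (position 8) is closest to Plan F at 6.
Check: Plan F vs Plan H — voters closer to Plan F: 5 of 9.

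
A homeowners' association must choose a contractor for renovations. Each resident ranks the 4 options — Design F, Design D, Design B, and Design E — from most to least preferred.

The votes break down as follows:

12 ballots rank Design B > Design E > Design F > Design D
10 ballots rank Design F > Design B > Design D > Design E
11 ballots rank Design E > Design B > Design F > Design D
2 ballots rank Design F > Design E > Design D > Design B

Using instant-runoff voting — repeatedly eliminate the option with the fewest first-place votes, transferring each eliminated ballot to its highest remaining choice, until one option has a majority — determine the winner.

Design B

Round 1: Design F 12, Design B 12, Design E 11, Design D 0. Design D has the fewest and is eliminated.
Round 2: Design F 12, Design B 12, Design E 11. Design E has the fewest and is eliminated.
Round 3: Design B 23, Design F 12. Design B has a majority.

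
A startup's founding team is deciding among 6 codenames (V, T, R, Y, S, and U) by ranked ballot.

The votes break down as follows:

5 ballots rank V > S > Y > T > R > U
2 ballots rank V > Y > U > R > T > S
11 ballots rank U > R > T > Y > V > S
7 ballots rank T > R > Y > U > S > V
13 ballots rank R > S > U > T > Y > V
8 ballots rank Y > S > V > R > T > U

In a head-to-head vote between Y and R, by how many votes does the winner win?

Ballots ranking Y above R: 5+2+8 = 15.
Ballots ranking R above Y: 11+7+13 = 31.
R wins 31–15, a margin of 16.

16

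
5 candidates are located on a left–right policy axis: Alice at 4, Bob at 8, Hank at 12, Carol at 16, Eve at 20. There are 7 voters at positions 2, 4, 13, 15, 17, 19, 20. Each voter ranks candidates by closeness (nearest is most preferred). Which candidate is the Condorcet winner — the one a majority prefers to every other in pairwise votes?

Carol

With single-peaked preferences on a line, the Condorcet winner is the candidate closest to the median voter.
The median voter (position 15) is closest to Carol at 16.
Check: Carol vs Alice — voters closer to Carol: 5 of 7.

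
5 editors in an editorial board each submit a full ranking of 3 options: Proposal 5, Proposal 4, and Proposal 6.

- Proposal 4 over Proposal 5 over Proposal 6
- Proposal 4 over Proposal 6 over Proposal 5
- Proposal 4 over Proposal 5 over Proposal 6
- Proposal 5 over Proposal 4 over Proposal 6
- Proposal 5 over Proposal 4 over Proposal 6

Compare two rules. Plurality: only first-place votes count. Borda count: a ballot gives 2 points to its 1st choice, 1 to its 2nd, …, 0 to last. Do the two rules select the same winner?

Plurality first-place counts: Proposal 5 2, Proposal 4 3, Proposal 6 0 → Proposal 4.
Borda totals: Proposal 5 6, Proposal 4 8, Proposal 6 1 → Proposal 4.
The two rules agree on Proposal 4.

Yes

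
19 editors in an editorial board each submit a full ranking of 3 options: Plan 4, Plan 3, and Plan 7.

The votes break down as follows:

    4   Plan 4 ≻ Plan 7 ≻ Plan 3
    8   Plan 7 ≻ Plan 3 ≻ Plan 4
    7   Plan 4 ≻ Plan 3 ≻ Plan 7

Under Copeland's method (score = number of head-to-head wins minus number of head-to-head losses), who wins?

Plan 4

Pairwise results:
  Plan 4 vs Plan 3: Plan 4 wins 11–8.
  Plan 4 vs Plan 7: Plan 4 wins 11–8.
  Plan 3 vs Plan 7: Plan 7 wins 12–7.
Copeland scores (wins − losses):
  Plan 4: 2 − 0 = 2
  Plan 3: 0 − 2 = -2
  Plan 7: 1 − 1 = 0
Plan 4 has the best Copeland score.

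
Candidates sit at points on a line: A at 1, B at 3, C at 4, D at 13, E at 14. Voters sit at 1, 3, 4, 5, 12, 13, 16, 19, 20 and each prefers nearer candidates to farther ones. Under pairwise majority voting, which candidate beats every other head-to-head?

With single-peaked preferences on a line, the Condorcet winner is the candidate closest to the median voter.
The median voter (position 12) is closest to D at 13.
Check: D vs B — voters closer to D: 5 of 9.

D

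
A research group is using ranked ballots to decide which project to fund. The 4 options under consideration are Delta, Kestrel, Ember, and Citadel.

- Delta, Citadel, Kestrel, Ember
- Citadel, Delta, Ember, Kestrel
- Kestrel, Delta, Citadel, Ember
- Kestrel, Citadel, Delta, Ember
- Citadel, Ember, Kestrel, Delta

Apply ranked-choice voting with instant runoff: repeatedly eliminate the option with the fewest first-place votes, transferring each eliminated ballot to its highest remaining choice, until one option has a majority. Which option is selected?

Round 1: Kestrel 2, Citadel 2, Delta 1, Ember 0. Ember has the fewest and is eliminated.
Round 2: Kestrel 2, Citadel 2, Delta 1. Delta has the fewest and is eliminated.
Round 3: Citadel 3, Kestrel 2. Citadel has a majority.

Citadel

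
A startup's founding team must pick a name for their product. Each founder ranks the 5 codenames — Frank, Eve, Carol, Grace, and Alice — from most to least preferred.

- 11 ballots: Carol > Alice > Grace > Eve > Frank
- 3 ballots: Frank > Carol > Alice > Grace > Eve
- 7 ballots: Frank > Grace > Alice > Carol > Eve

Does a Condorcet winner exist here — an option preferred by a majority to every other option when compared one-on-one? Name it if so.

Carol

Head-to-head results (21 voters total):
Frank vs Eve: Eve wins 11–10.
Frank vs Carol: Carol wins 11–10.
Frank vs Grace: Grace wins 11–10.
Frank vs Alice: Alice wins 11–10.
Eve vs Carol: Carol wins 21–0.
Eve vs Grace: Grace wins 21–0.
Eve vs Alice: Alice wins 21–0.
Carol vs Grace: Carol wins 14–7.
Carol vs Alice: Carol wins 14–7.
Grace vs Alice: Alice wins 14–7.
Carol beats each rival — Frank (11–10), Eve (21–0), Grace (14–7), Alice (14–7) — so Carol is the Condorcet winner.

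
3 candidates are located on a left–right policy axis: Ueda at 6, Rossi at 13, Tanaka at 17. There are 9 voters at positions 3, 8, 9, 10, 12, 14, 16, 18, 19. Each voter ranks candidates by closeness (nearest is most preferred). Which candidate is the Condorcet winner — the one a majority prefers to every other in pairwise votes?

With single-peaked preferences on a line, the Condorcet winner is the candidate closest to the median voter.
The median voter (position 12) is closest to Rossi at 13.
Check: Rossi vs Tanaka — voters closer to Rossi: 6 of 9.

Rossi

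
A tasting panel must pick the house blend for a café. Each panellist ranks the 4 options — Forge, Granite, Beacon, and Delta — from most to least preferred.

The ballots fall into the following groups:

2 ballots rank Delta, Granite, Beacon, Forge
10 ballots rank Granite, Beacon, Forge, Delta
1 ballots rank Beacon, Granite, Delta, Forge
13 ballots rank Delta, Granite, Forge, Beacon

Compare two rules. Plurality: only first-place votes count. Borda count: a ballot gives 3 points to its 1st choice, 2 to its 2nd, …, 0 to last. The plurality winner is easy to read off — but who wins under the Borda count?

Plurality first-place counts: Forge 0, Granite 10, Beacon 1, Delta 15 → Delta.
Borda totals: Forge 23, Granite 62, Beacon 25, Delta 46 → Granite.

Granite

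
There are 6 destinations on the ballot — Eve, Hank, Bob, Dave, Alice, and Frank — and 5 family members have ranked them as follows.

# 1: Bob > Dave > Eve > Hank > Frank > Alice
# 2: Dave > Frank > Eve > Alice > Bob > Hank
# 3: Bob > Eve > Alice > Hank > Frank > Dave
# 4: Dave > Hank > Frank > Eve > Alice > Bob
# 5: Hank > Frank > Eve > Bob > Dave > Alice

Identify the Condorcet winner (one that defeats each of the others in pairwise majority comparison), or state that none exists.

Head-to-head results (5 voters total):
Eve vs Hank: Eve wins 3–2.
Eve vs Bob: Eve wins 3–2.
Eve vs Dave: Dave wins 3–2.
Eve vs Alice: Eve wins 5–0.
Eve vs Frank: Frank wins 3–2.
Hank vs Bob: Bob wins 3–2.
Hank vs Dave: Dave wins 3–2.
Hank vs Alice: Hank wins 3–2.
Hank vs Frank: Hank wins 4–1.
Bob vs Dave: Bob wins 3–2.
Bob vs Alice: Bob wins 3–2.
Bob vs Frank: Frank wins 3–2.
Dave vs Alice: Dave wins 4–1.
Dave vs Frank: Dave wins 3–2.
Alice vs Frank: Frank wins 4–1.
No candidate beats all others: Eve beats Hank beats Frank beats Eve, a majority cycle.

None — there is no Condorcet winner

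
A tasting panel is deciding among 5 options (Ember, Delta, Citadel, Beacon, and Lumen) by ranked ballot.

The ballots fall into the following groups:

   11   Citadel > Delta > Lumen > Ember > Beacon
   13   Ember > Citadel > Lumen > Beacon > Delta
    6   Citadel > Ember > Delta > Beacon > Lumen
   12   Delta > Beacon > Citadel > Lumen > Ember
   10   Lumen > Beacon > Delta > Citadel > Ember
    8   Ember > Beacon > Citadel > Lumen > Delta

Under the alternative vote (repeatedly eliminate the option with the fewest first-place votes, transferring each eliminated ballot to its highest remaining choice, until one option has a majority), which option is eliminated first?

Beacon

Round 1: Ember 21, Citadel 17, Delta 12, Lumen 10, Beacon 0. Beacon has the fewest and is eliminated.
Round 2: Ember 21, Citadel 17, Delta 12, Lumen 10. Lumen has the fewest and is eliminated.
Round 3: Delta 22, Ember 21, Citadel 17. Citadel has the fewest and is eliminated.
Round 4: Delta 33, Ember 27. Delta has a majority.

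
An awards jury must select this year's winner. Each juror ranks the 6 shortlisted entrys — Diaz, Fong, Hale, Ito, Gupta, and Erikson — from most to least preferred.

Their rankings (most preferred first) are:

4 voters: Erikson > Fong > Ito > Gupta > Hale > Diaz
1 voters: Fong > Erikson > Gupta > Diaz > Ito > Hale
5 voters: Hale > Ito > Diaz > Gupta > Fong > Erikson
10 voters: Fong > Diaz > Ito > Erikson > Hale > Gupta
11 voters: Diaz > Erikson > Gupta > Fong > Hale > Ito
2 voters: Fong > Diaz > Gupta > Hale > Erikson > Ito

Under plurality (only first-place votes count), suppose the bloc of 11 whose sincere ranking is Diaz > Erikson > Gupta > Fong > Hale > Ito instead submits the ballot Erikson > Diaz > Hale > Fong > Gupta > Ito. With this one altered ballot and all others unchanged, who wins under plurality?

Erikson

First-place totals with the altered ballot: Diaz 0, Fong 13, Hale 5, Ito 0, Gupta 0, Erikson 15.
The switch changes the winner from Fong to Erikson.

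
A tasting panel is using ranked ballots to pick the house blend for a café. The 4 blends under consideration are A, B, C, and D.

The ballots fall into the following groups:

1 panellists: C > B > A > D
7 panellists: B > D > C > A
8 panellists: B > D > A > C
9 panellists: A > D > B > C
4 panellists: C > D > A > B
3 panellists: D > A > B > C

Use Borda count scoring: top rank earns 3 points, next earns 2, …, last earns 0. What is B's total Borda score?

59

Borda scores:
  A: 1 + 7·0 + 8·1 + 9·3 + 4·1 + 3·2 = 46
  B: 2 + 7·3 + 8·3 + 9·1 + 4·0 + 3·1 = 59
  C: 3 + 7·1 + 8·0 + 9·0 + 4·3 + 3·0 = 22
  D: 0 + 7·2 + 8·2 + 9·2 + 4·2 + 3·3 = 65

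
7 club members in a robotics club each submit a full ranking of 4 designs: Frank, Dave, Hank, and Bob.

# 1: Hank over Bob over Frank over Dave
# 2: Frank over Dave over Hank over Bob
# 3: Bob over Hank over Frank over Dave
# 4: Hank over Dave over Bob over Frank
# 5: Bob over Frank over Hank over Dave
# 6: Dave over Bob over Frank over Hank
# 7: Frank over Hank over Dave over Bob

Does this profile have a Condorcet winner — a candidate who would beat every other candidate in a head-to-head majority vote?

Head-to-head results (7 voters total):
Frank vs Dave: Frank wins 5–2.
Frank vs Hank: Frank wins 4–3.
Frank vs Bob: Bob wins 5–2.
Dave vs Hank: Hank wins 5–2.
Dave vs Bob: Dave wins 4–3.
Hank vs Bob: Hank wins 4–3.
No candidate beats all others: Frank beats Dave beats Bob beats Frank, a majority cycle.

No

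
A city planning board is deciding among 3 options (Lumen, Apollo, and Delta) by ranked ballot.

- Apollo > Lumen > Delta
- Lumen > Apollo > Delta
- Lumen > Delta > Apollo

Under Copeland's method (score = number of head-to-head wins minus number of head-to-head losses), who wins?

Lumen

Pairwise results:
  Lumen vs Apollo: Lumen wins 2–1.
  Lumen vs Delta: Lumen wins 3–0.
  Apollo vs Delta: Apollo wins 2–1.
Copeland scores (wins − losses):
  Lumen: 2 − 0 = 2
  Apollo: 1 − 1 = 0
  Delta: 0 − 2 = -2
Lumen has the best Copeland score.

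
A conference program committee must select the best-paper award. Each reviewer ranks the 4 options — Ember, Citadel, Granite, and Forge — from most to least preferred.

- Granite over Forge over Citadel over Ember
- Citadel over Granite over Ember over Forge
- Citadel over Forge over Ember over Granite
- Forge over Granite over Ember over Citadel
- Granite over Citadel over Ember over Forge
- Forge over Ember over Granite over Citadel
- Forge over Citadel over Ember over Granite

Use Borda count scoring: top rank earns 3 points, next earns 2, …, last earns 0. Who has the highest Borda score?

Borda scores:
  Ember: 0 + 1 + 1 + 1 + 1 + 2 + 1 = 7
  Citadel: 1 + 3 + 3 + 0 + 2 + 0 + 2 = 11
  Granite: 3 + 2 + 0 + 2 + 3 + 1 + 0 = 11
  Forge: 2 + 0 + 2 + 3 + 0 + 3 + 3 = 13
Forge has the highest total.

Forge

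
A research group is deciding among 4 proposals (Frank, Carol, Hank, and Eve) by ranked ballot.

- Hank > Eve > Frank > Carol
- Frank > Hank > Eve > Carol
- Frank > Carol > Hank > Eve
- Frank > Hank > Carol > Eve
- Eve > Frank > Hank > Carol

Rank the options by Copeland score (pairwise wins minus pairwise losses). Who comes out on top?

Pairwise results:
  Frank vs Carol: Frank wins 5–0.
  Frank vs Hank: Frank wins 4–1.
  Frank vs Eve: Frank wins 3–2.
  Carol vs Hank: Hank wins 4–1.
  Carol vs Eve: Eve wins 3–2.
  Hank vs Eve: Hank wins 4–1.
Copeland scores (wins − losses):
  Frank: 3 − 0 = 3
  Carol: 0 − 3 = -3
  Hank: 2 − 1 = 1
  Eve: 1 − 2 = -1
Frank has the best Copeland score.

Frank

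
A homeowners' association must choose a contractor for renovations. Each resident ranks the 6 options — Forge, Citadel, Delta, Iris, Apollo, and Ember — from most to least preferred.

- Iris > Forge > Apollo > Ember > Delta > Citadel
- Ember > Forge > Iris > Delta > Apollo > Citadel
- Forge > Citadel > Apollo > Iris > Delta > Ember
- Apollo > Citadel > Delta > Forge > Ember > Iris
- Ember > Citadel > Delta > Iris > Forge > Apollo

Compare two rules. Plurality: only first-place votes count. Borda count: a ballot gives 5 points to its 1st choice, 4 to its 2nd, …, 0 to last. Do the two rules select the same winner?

Plurality first-place counts: Forge 1, Citadel 0, Delta 0, Iris 1, Apollo 1, Ember 2 → Ember.
Borda totals: Forge 16, Citadel 12, Delta 10, Iris 12, Apollo 12, Ember 13 → Forge.
The two rules disagree: plurality picks Ember, Borda picks Forge.

No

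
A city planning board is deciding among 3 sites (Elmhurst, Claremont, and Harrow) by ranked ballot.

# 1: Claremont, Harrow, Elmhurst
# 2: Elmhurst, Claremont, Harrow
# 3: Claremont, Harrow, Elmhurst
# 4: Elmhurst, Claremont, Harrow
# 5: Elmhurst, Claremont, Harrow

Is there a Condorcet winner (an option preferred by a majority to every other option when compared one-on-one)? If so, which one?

Head-to-head results (5 voters total):
Elmhurst vs Claremont: Elmhurst wins 3–2.
Elmhurst vs Harrow: Elmhurst wins 3–2.
Claremont vs Harrow: Claremont wins 5–0.
Elmhurst beats each rival — Claremont (3–2), Harrow (3–2) — so Elmhurst is the Condorcet winner.

Elmhurst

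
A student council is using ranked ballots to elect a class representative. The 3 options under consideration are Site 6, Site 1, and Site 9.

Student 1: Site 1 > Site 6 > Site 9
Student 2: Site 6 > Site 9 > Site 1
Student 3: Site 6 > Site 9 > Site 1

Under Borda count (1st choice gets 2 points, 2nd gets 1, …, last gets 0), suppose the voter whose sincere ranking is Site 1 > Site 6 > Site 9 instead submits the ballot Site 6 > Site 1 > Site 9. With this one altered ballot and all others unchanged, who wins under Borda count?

Borda totals with the altered ballot: Site 6 6, Site 1 1, Site 9 2.
The winner is unchanged: still Site 6.

Site 6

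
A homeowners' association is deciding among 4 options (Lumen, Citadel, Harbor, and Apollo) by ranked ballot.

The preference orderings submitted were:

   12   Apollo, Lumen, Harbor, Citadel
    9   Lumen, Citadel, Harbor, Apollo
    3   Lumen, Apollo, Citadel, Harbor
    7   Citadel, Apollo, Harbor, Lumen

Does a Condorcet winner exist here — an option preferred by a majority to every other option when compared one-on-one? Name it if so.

None — there is no Condorcet winner

Head-to-head results (31 voters total):
Lumen vs Citadel: Lumen wins 24–7.
Lumen vs Harbor: Lumen wins 24–7.
Lumen vs Apollo: Apollo wins 19–12.
Citadel vs Harbor: Citadel wins 19–12.
Citadel vs Apollo: Citadel wins 16–15.
Harbor vs Apollo: Apollo wins 22–9.
No candidate beats all others: Lumen beats Citadel beats Apollo beats Lumen, a majority cycle.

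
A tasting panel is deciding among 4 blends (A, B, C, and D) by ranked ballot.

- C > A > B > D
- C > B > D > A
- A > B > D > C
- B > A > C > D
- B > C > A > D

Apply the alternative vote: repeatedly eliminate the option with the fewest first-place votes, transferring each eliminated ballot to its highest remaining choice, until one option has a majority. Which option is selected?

Round 1: B 2, C 2, A 1, D 0. D has the fewest and is eliminated.
Round 2: B 2, C 2, A 1. A has the fewest and is eliminated.
Round 3: B 3, C 2. B has a majority.

B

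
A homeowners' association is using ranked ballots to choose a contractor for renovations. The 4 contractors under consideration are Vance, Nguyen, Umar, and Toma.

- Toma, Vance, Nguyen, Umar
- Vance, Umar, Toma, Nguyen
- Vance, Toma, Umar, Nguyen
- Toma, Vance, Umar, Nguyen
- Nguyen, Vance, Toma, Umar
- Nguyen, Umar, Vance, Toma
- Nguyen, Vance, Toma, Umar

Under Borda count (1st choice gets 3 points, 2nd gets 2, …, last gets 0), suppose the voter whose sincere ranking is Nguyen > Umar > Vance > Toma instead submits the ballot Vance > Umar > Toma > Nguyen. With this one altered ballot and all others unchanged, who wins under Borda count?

Vance

Borda totals with the altered ballot: Vance 17, Nguyen 7, Umar 6, Toma 12.
The winner is unchanged: still Vance.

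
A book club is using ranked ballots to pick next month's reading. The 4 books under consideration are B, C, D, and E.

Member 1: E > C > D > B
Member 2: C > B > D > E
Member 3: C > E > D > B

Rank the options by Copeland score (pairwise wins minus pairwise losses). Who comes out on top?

Pairwise results:
  B vs C: C wins 3–0.
  B vs D: D wins 2–1.
  B vs E: E wins 2–1.
  C vs D: C wins 3–0.
  C vs E: C wins 2–1.
  D vs E: E wins 2–1.
Copeland scores (wins − losses):
  B: 0 − 3 = -3
  C: 3 − 0 = 3
  D: 1 − 2 = -1
  E: 2 − 1 = 1
C has the best Copeland score.

C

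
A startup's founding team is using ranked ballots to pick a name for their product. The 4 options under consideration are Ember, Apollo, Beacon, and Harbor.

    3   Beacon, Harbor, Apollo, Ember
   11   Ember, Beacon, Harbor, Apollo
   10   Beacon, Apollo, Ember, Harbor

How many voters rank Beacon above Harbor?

24

Ballots ranking Beacon above Harbor: 3+11+10 = 24.
Ballots ranking Harbor above Beacon: 0.
So 24 of 24 voters prefer Beacon to Harbor.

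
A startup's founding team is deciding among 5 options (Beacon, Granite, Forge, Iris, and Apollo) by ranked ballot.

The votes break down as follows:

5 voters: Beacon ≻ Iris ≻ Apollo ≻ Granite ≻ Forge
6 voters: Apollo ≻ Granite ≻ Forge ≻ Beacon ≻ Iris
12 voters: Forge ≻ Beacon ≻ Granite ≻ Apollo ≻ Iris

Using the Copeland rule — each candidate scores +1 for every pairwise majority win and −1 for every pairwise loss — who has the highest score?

Pairwise results:
  Beacon vs Granite: Beacon wins 17–6.
  Beacon vs Forge: Forge wins 18–5.
  Beacon vs Iris: Beacon wins 23–0.
  Beacon vs Apollo: Beacon wins 17–6.
  Granite vs Forge: Forge wins 12–11.
  Granite vs Iris: Granite wins 18–5.
  Granite vs Apollo: Granite wins 12–11.
  Forge vs Iris: Forge wins 18–5.
  Forge vs Apollo: Forge wins 12–11.
  Iris vs Apollo: Apollo wins 18–5.
Copeland scores (wins − losses):
  Beacon: 3 − 1 = 2
  Granite: 2 − 2 = 0
  Forge: 4 − 0 = 4
  Iris: 0 − 4 = -4
  Apollo: 1 − 3 = -2
Forge has the best Copeland score.

Forge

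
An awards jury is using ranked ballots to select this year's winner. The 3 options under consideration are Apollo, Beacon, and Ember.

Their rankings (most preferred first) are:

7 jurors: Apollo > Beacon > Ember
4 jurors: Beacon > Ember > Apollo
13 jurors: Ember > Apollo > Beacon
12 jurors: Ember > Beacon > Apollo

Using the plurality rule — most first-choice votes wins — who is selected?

First-place vote totals:
  Apollo: 7
  Beacon: 4
  Ember: 25
Ember has the most first-place votes.

Ember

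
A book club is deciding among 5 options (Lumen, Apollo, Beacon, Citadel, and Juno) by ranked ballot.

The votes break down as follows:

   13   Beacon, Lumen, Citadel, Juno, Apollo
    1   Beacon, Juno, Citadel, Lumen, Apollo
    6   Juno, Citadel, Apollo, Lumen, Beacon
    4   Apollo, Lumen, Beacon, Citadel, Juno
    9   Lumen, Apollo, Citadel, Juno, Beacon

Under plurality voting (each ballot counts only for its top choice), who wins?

First-place vote totals:
  Lumen: 9
  Apollo: 4
  Beacon: 14
  Citadel: 0
  Juno: 6
Beacon has the most first-place votes.

Beacon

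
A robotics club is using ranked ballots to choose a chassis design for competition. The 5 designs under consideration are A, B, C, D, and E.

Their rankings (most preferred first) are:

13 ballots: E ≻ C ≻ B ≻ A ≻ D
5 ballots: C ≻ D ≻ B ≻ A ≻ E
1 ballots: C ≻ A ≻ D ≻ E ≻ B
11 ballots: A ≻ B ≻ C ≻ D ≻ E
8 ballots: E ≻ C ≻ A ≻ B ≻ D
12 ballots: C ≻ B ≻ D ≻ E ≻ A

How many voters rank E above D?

21

Ballots ranking E above D: 13+8 = 21.
Ballots ranking D above E: 5+1+11+12 = 29.
So 21 of 50 voters prefer E to D.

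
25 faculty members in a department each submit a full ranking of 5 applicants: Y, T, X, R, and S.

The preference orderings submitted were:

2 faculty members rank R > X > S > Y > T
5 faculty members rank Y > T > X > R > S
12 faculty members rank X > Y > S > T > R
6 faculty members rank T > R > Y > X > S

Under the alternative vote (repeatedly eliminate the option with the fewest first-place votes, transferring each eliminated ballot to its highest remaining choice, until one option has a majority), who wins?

Round 1: X 12, T 6, Y 5, R 2, S 0. S has the fewest and is eliminated.
Round 2: X 12, T 6, Y 5, R 2. R has the fewest and is eliminated.
Round 3: X 14, T 6, Y 5. X has a majority.

X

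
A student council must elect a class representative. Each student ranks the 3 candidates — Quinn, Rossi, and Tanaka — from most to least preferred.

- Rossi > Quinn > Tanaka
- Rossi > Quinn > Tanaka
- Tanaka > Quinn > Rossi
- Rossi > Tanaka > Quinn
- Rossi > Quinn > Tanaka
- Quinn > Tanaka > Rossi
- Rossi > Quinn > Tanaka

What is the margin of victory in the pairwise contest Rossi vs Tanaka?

Ballots ranking Rossi above Tanaka: 5.
Ballots ranking Tanaka above Rossi: 2.
Rossi wins 5–2, a margin of 3.

3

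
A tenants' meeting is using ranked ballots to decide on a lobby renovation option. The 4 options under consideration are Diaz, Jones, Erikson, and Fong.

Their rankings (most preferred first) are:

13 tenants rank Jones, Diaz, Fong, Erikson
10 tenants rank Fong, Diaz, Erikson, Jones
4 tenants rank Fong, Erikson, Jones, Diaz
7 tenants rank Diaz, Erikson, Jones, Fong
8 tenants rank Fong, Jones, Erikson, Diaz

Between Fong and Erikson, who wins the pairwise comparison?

Ballots ranking Fong above Erikson: 13+10+4+8 = 35.
Ballots ranking Erikson above Fong: 7.
Fong wins the head-to-head, 35–7.

Fong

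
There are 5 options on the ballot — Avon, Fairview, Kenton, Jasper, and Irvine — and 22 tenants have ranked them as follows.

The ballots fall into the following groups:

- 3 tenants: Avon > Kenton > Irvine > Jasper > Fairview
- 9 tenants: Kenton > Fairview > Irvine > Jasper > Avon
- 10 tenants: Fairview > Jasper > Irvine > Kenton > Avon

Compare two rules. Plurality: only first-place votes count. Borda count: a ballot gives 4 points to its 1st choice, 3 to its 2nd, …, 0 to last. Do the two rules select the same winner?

Plurality first-place counts: Avon 3, Fairview 10, Kenton 9, Jasper 0, Irvine 0 → Fairview.
Borda totals: Avon 12, Fairview 67, Kenton 55, Jasper 42, Irvine 44 → Fairview.
The two rules agree on Fairview.

Yes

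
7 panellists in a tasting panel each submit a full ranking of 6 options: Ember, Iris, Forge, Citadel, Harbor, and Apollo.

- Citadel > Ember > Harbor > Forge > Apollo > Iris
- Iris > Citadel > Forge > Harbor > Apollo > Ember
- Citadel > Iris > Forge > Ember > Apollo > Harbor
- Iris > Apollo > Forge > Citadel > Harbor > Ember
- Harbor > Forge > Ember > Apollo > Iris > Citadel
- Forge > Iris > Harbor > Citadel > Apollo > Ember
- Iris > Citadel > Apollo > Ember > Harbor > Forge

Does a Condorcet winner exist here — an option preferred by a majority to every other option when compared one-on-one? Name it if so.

Iris

Head-to-head results (7 voters total):
Ember vs Iris: Iris wins 5–2.
Ember vs Forge: Forge wins 5–2.
Ember vs Citadel: Citadel wins 6–1.
Ember vs Harbor: Harbor wins 4–3.
Ember vs Apollo: Apollo wins 4–3.
Iris vs Forge: Iris wins 4–3.
Iris vs Citadel: Iris wins 5–2.
Iris vs Harbor: Iris wins 5–2.
Iris vs Apollo: Iris wins 5–2.
Forge vs Citadel: Citadel wins 4–3.
Forge vs Harbor: Forge wins 4–3.
Forge vs Apollo: Forge wins 5–2.
Citadel vs Harbor: Citadel wins 5–2.
Citadel vs Apollo: Citadel wins 5–2.
Harbor vs Apollo: Harbor wins 4–3.
Iris beats each rival — Ember (5–2), Forge (4–3), Citadel (5–2), Harbor (5–2), Apollo (5–2) — so Iris is the Condorcet winner.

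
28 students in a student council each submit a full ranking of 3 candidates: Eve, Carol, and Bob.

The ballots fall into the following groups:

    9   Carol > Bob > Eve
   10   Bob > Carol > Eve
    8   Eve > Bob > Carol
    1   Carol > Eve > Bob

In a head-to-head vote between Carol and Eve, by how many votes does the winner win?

12

Ballots ranking Carol above Eve: 9+10+1 = 20.
Ballots ranking Eve above Carol: 8.
Carol wins 20–8, a margin of 12.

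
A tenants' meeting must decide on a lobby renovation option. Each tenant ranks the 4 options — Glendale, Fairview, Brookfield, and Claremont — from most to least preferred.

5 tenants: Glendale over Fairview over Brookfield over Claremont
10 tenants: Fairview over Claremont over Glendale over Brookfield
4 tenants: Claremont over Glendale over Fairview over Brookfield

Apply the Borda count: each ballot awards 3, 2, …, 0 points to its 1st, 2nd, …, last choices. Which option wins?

Borda scores:
  Glendale: 5·3 + 10·1 + 4·2 = 33
  Fairview: 5·2 + 10·3 + 4·1 = 44
  Brookfield: 5·1 + 10·0 + 4·0 = 5
  Claremont: 5·0 + 10·2 + 4·3 = 32
Fairview has the highest total.

Fairview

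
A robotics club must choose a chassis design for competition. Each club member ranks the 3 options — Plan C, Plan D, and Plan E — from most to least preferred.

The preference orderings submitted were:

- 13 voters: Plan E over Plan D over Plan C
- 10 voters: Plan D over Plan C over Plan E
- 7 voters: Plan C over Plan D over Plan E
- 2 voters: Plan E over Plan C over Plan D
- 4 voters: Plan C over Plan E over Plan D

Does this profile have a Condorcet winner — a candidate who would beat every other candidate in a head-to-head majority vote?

Head-to-head results (36 voters total):
Plan C vs Plan D: Plan D wins 23–13.
Plan C vs Plan E: Plan C wins 21–15.
Plan D vs Plan E: Plan E wins 19–17.
No candidate beats all others: Plan C beats Plan E beats Plan D beats Plan C, a majority cycle.

No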